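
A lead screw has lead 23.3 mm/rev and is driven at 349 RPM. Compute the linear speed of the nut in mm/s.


v = lead * (RPM/60) = 23.3*349/60 = 135.5283

135.5283 mm/s


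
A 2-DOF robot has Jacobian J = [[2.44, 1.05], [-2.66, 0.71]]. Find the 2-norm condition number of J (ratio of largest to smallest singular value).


JJ^T eigenvalues: trace(JJ^T) = 14.6358, det(JJ^T) = det(J)^2 = 20.47924516
s_max^2 = (14.6358 + sqrt(132.28966100))/2 = 13.06876213
s_min^2 = (14.6358 - sqrt(132.28966100))/2 = 1.56703787
kappa = s_max/s_min = sqrt(13.06876213/1.56703787) = 2.8879

2.8879


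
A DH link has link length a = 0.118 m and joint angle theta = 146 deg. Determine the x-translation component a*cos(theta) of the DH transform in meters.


a*cos(theta) = 0.118*cos(146 deg) = -0.0978

-0.0978 m


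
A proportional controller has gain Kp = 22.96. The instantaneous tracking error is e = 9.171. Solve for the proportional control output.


u_P = Kp * e = 22.96 * 9.171 = 210.5662

210.5662


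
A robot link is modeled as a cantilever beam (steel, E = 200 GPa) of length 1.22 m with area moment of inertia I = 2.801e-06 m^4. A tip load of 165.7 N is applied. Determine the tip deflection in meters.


delta = F*L^3/(3*E*I) = 165.7*1.22^3/(3*2.000e+11*2.801e-06)
      = 300.8860136/1680600 = 1.7903e-04

1.7903e-04 m


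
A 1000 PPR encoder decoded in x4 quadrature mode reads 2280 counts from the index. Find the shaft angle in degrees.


angle = counts * 360 / (PPR*4) = 2280 * 360 / 4000 = 205.2000

205.2000 degrees


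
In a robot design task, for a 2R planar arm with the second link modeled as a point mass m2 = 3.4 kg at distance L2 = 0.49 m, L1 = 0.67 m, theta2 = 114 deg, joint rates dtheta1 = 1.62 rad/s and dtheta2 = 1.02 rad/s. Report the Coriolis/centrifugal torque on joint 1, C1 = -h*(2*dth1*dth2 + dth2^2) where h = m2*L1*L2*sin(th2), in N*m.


h = m2*L1*L2*sin(th2) = 3.4*0.67*0.49*sin(114 deg) = 1.019718
C1 = -h*(2*1.62*1.02 + 1.02^2) = -1.019718*4.3452 = -4.4309

-4.4309 N*m


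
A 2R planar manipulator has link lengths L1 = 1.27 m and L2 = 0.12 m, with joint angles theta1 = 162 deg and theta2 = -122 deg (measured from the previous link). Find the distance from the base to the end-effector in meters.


x = L1*cos(th1) + L2*cos(th1+th2) = -1.115916
y = L1*sin(th1) + L2*sin(th1+th2) = 0.469586
d = sqrt(x^2 + y^2) = sqrt(1.245269 + 0.220511) = 1.2107

1.2107 m


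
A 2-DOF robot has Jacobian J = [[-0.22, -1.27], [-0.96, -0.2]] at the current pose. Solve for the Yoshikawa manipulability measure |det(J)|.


det(J) = -0.22*-0.2 - (-1.27)*(-0.96) = -1.1752
|det(J)| = 1.1752

1.1752


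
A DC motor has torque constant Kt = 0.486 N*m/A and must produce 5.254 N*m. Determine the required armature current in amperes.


I = tau / Kt = 5.254/0.486 = 10.8107

10.8107 A


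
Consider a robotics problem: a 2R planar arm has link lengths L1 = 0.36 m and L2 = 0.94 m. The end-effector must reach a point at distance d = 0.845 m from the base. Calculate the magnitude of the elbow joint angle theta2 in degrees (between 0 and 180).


cos(th2) = (d^2 - L1^2 - L2^2)/(2*L1*L2) = (0.845^2 - 0.36^2 - 0.94^2)/(2*0.36*0.94) = -0.44204344
th2 = acos(-0.44204344) = 116.2343 deg

116.2343 degrees


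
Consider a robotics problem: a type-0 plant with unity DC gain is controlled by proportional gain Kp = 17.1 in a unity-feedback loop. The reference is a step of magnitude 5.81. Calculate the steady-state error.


e_ss = R/(1 + Kp) = 5.81/(1 + 17.1) = 5.81/18.1000 = 0.3210

0.3210


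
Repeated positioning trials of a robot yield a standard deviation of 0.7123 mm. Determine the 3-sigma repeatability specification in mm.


repeatability = 3*sigma = 3*0.7123 = 2.1369

2.1369 mm


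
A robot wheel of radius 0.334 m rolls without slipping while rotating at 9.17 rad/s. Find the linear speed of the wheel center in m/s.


v = omega * r = 9.17 * 0.334 = 3.0628

3.0628 m/s


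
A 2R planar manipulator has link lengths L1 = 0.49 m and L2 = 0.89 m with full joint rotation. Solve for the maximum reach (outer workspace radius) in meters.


r_max = L1 + L2 = 0.49 + 0.89 = 1.3800

1.3800 m


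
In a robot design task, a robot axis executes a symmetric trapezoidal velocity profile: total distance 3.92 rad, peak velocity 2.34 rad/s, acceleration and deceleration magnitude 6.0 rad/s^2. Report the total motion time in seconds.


t_acc = v/a = 2.34/6.0 = 0.390000 s
d_acc = v^2/(2a) = 0.456300 rad (each ramp)
d_cruise = 3.92 - 2*0.456300 = 3.007400 rad
t_cruise = 3.007400/2.34 = 1.285214 s
t_total = 2*0.390000 + 1.285214 = 2.0652

2.0652 s


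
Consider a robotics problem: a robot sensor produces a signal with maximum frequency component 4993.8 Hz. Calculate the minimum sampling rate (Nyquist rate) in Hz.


f_s,min = 2*f_max = 2*4993.8 = 9987.6000

9987.6000 Hz


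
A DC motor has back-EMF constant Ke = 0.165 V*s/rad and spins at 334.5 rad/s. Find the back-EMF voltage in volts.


V_emf = Ke * omega = 0.165*334.5 = 55.1925

55.1925 V


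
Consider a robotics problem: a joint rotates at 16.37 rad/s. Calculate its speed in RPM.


RPM = 16.37 * 60/(2*pi) = 156.3220

156.3220 RPM


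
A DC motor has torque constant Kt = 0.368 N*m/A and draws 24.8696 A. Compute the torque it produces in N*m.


tau = Kt * I = 0.368*24.8696 = 9.1520

9.1520 N*m


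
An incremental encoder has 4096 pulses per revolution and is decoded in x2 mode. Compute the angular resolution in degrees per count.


resolution = 360 / (PPR * 2) = 360 / 8192 = 0.0439

0.0439 degrees


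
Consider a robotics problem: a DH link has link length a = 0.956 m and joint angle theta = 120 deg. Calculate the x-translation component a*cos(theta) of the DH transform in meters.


a*cos(theta) = 0.956*cos(120 deg) = -0.4780

-0.4780 m


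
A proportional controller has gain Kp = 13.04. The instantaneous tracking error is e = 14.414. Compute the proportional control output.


u_P = Kp * e = 13.04 * 14.414 = 187.9586

187.9586


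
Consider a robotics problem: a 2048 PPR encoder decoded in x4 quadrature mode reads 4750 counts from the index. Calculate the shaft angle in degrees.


angle = counts * 360 / (PPR*4) = 4750 * 360 / 8192 = 208.7402

208.7402 degrees


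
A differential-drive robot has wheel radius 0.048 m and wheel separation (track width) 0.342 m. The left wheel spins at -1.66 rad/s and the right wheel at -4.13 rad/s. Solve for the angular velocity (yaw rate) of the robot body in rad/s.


omega = r*(wR - wL)/L = 0.048*(-4.13 - (-1.66))/0.342 = -0.3467

-0.3467 rad/s


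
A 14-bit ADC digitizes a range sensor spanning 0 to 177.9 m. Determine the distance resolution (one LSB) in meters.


res = range / 2^n = 177.9/2^14 = 177.9/16384 = 0.0109

0.0109 m


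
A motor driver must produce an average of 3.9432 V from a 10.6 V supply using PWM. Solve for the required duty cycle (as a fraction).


D = V_avg/V_supply = 3.9432/10.6 = 0.3720

0.3720


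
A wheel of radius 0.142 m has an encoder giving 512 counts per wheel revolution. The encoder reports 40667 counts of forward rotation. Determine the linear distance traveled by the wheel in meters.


revs = 40667/512 = 79.427734
d = revs * 2*pi*r = 79.427734 * 2*pi*0.142 = 70.8664

70.8664 m


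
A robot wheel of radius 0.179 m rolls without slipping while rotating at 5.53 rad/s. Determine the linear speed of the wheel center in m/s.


v = omega * r = 5.53 * 0.179 = 0.9899

0.9899 m/s


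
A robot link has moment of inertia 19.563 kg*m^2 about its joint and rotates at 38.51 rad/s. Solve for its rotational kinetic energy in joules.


KE = (1/2)*I*omega^2 = 0.5*19.563*38.51^2 = 14506.1611

14506.1611 J


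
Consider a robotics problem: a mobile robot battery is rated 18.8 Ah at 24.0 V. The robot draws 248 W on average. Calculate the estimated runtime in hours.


E = 18.8*24.0 = 451.2000 Wh
t = E/P = 451.2000/248 = 1.8194

1.8194 hours


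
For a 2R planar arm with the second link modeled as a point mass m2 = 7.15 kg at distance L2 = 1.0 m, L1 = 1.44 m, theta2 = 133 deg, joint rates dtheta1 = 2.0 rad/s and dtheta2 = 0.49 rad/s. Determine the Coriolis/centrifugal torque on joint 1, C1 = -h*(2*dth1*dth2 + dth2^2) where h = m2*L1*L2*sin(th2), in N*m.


h = m2*L1*L2*sin(th2) = 7.15*1.44*1.0*sin(133 deg) = 7.530018
C1 = -h*(2*2.0*0.49 + 0.49^2) = -7.530018*2.2001 = -16.5668

-16.5668 N*m


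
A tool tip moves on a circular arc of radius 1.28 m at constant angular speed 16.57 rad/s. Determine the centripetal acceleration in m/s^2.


a_c = omega^2 * r = 16.57^2 * 1.28 = 351.4431

351.4431 m/s^2


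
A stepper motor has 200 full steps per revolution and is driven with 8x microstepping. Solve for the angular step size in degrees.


step = 360/(200*8) = 360/1600 = 0.2250

0.2250 degrees


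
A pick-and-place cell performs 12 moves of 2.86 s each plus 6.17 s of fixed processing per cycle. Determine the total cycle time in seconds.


T = 12*2.86 + 6.17 = 40.4900

40.4900 s


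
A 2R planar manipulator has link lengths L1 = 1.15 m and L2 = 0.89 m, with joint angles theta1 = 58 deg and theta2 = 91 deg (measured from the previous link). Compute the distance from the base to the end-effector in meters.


x = L1*cos(th1) + L2*cos(th1+th2) = -0.153472
y = L1*sin(th1) + L2*sin(th1+th2) = 1.433639
d = sqrt(x^2 + y^2) = sqrt(0.023554 + 2.055321) = 1.4418

1.4418 m


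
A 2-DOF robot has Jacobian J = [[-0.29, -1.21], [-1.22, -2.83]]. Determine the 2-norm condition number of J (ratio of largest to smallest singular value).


JJ^T eigenvalues: trace(JJ^T) = 11.0455, det(JJ^T) = det(J)^2 = 0.42968025
s_max^2 = (11.0455 + sqrt(120.28434925))/2 = 11.00646109
s_min^2 = (11.0455 - sqrt(120.28434925))/2 = 0.03903891
kappa = s_max/s_min = sqrt(11.00646109/0.03903891) = 16.7909

16.7909


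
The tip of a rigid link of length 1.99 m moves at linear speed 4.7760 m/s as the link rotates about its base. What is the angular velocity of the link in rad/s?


omega = v / L = 4.7760 / 1.99 = 2.4000

2.4000 rad/s


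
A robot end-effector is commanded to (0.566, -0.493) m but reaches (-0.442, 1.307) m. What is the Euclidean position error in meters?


dx = -0.442 - (0.566) = -1.0080, dy = 1.307 - (-0.493) = 1.8000
err = sqrt(1.016064 + 3.240000) = 2.0630

2.0630 m


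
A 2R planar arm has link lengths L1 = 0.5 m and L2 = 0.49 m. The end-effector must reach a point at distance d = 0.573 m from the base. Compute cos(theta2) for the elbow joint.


cos(th2) = (d^2 - L1^2 - L2^2)/(2*L1*L2) = (0.573^2 - 0.5^2 - 0.49^2)/(2*0.5*0.49) = -0.3301

-0.3301


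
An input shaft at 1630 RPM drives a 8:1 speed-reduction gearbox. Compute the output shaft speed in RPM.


omega_out = omega_in / N = 1630 / 8 = 203.7500

203.7500 RPM


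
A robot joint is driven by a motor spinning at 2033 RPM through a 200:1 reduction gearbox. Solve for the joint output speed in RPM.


omega_joint = omega_motor / N = 2033 / 200 = 10.1650

10.1650 RPM


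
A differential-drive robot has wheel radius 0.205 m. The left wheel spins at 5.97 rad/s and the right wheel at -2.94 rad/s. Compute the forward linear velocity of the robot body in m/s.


v = r*(wR + wL)/2 = 0.205*(-2.94 + 5.97)/2 = 0.3106

0.3106 m/s


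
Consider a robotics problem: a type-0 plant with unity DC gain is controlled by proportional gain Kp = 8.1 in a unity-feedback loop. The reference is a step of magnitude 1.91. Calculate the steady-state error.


e_ss = R/(1 + Kp) = 1.91/(1 + 8.1) = 1.91/9.1000 = 0.2099

0.2099


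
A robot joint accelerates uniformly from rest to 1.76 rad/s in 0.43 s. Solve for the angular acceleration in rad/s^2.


alpha = delta_omega / t = 1.76 / 0.43 = 4.0930

4.0930 rad/s^2


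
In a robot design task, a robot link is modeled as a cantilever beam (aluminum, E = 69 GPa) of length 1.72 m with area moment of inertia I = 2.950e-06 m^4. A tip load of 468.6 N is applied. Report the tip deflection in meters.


delta = F*L^3/(3*E*I) = 468.6*1.72^3/(3*6.900e+10*2.950e-06)
      = 2384.4467328/610650 = 0.0039

0.0039 m


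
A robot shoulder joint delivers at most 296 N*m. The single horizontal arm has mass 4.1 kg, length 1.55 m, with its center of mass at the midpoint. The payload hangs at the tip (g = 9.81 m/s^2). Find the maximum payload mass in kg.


tau_arm = m_arm*g*(L/2) = 4.1*9.81*1.55/2 = 31.1713 N*m
tau_payload = tau_max - tau_arm = 296 - 31.1713 = 264.8287
m_payload = tau_payload / (g*L) = 264.8287 / (9.81*1.55) = 17.4166

17.4166 kg


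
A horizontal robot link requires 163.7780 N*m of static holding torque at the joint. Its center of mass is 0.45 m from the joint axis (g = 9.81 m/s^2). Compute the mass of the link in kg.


m = tau / (g*L) = 163.7780 / (9.81 * 0.45) = 37.1000

37.1000 kg


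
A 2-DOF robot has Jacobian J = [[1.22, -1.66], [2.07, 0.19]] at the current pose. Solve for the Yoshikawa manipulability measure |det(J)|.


det(J) = 1.22*0.19 - (-1.66)*(2.07) = 3.6680
|det(J)| = 3.6680

3.6680


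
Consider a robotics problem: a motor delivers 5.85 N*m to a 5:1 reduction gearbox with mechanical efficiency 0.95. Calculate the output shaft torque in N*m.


tau_out = tau_in * N * eta = 5.85 * 5 * 0.95 = 27.7875

27.7875 N*m


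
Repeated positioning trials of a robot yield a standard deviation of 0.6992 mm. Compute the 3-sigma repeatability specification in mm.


repeatability = 3*sigma = 3*0.6992 = 2.0976

2.0976 mm


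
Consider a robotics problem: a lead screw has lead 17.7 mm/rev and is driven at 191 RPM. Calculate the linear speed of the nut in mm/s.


v = lead * (RPM/60) = 17.7*191/60 = 56.3450

56.3450 mm/s


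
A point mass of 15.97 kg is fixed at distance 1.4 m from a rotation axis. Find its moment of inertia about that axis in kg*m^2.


I = m*r^2 = 15.97*1.4^2 = 31.3012

31.3012 kg*m^2


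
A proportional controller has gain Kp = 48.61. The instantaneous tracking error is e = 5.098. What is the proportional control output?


u_P = Kp * e = 48.61 * 5.098 = 247.8138

247.8138


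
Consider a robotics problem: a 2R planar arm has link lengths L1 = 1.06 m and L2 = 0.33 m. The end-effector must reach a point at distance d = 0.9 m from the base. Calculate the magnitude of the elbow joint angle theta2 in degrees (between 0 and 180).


cos(th2) = (d^2 - L1^2 - L2^2)/(2*L1*L2) = (0.9^2 - 1.06^2 - 0.33^2)/(2*1.06*0.33) = -0.60391652
th2 = acos(-0.60391652) = 127.1509 deg

127.1509 degrees


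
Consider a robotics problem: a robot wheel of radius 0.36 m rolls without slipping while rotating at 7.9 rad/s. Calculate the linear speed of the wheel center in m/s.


v = omega * r = 7.9 * 0.36 = 2.8440

2.8440 m/s


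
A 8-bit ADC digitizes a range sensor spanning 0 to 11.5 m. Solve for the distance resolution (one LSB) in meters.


res = range / 2^n = 11.5/2^8 = 11.5/256 = 0.0449

0.0449 m


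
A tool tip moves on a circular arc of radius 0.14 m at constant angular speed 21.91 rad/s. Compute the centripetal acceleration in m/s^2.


a_c = omega^2 * r = 21.91^2 * 0.14 = 67.2067

67.2067 m/s^2


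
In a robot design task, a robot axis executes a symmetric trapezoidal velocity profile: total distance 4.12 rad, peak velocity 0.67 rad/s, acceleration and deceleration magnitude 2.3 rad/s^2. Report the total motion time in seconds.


t_acc = v/a = 0.67/2.3 = 0.291304 s
d_acc = v^2/(2a) = 0.097587 rad (each ramp)
d_cruise = 4.12 - 2*0.097587 = 3.924826 rad
t_cruise = 3.924826/0.67 = 5.857949 s
t_total = 2*0.291304 + 5.857949 = 6.4406

6.4406 s


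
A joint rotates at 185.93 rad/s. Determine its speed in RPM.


RPM = 185.93 * 60/(2*pi) = 1775.5007

1775.5007 RPM


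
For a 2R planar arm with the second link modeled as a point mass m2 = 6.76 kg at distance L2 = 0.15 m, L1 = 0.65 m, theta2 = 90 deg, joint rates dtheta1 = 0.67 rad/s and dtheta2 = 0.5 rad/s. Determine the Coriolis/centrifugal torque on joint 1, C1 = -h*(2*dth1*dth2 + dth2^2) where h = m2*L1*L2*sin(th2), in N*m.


h = m2*L1*L2*sin(th2) = 6.76*0.65*0.15*sin(90 deg) = 0.659100
C1 = -h*(2*0.67*0.5 + 0.5^2) = -0.659100*0.9200 = -0.6064

-0.6064 N*m


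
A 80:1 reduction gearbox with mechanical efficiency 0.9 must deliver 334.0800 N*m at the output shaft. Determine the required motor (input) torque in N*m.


tau_in = tau_out / (N * eta) = 334.0800 / (80 * 0.9) = 4.6400

4.6400 N*m


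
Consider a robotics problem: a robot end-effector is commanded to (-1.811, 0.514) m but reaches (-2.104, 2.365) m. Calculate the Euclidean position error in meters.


dx = -2.104 - (-1.811) = -0.2930, dy = 2.365 - (0.514) = 1.8510
err = sqrt(0.085849 + 3.426201) = 1.8740

1.8740 m


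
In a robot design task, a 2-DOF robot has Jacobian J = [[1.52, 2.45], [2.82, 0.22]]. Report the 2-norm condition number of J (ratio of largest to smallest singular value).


JJ^T eigenvalues: trace(JJ^T) = 16.3137, det(JJ^T) = det(J)^2 = 43.22536516
s_max^2 = (16.3137 + sqrt(93.23534705))/2 = 12.98477261
s_min^2 = (16.3137 - sqrt(93.23534705))/2 = 3.32892739
kappa = s_max/s_min = sqrt(12.98477261/3.32892739) = 1.9750

1.9750


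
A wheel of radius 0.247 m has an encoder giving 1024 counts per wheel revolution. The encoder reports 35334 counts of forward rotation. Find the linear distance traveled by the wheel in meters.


revs = 35334/1024 = 34.505859
d = revs * 2*pi*r = 34.505859 * 2*pi*0.247 = 53.5513

53.5513 m


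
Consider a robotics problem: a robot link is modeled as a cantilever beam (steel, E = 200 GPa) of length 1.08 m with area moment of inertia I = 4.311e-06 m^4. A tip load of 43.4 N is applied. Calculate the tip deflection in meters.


delta = F*L^3/(3*E*I) = 43.4*1.08^3/(3*2.000e+11*4.311e-06)
      = 54.6715008/2586600 = 2.1136e-05

2.1136e-05 m


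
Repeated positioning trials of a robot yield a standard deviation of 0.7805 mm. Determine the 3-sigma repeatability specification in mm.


repeatability = 3*sigma = 3*0.7805 = 2.3415

2.3415 mm


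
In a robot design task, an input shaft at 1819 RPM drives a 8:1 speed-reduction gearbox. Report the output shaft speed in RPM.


omega_out = omega_in / N = 1819 / 8 = 227.3750

227.3750 RPM


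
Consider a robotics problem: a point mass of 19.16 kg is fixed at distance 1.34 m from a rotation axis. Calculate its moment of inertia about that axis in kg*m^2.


I = m*r^2 = 19.16*1.34^2 = 34.4037

34.4037 kg*m^2


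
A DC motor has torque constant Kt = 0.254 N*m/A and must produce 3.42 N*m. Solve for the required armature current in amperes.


I = tau / Kt = 3.42/0.254 = 13.4646

13.4646 A


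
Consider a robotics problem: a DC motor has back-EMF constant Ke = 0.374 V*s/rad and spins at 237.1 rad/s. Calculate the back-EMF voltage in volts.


V_emf = Ke * omega = 0.374*237.1 = 88.6754

88.6754 V


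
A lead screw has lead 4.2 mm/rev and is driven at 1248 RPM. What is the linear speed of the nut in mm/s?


v = lead * (RPM/60) = 4.2*1248/60 = 87.3600

87.3600 mm/s


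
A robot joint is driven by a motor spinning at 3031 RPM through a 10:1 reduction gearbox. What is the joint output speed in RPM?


omega_joint = omega_motor / N = 3031 / 10 = 303.1000

303.1000 RPM


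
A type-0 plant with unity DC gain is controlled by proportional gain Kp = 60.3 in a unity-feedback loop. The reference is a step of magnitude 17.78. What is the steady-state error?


e_ss = R/(1 + Kp) = 17.78/(1 + 60.3) = 17.78/61.3000 = 0.2900

0.2900


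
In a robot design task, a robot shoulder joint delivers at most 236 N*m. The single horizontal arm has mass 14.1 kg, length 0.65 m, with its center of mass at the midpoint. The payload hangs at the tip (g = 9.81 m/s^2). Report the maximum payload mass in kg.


tau_arm = m_arm*g*(L/2) = 14.1*9.81*0.65/2 = 44.9543 N*m
tau_payload = tau_max - tau_arm = 236 - 44.9543 = 191.0457
m_payload = tau_payload / (g*L) = 191.0457 / (9.81*0.65) = 29.9609

29.9609 kg


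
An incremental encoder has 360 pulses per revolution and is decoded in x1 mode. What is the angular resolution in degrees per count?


resolution = 360 / (PPR * 1) = 360 / 360 = 1.0000

1.0000 degrees


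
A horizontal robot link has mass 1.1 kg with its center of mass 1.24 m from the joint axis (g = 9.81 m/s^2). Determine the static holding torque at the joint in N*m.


tau = m*g*L = 1.1 * 9.81 * 1.24 = 13.3808

13.3808 N*m


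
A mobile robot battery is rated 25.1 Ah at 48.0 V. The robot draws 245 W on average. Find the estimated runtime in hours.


E = 25.1*48.0 = 1204.8000 Wh
t = E/P = 1204.8000/245 = 4.9176

4.9176 hours


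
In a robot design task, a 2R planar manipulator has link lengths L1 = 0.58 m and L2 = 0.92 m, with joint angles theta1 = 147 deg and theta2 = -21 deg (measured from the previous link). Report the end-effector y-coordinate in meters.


y = L1*sin(th1) + L2*sin(th1+th2) = 0.58*sin(147 deg) + 0.92*sin(126 deg) = 1.0602

1.0602 m


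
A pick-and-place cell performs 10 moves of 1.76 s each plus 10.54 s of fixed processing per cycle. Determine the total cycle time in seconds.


T = 10*1.76 + 10.54 = 28.1400

28.1400 s


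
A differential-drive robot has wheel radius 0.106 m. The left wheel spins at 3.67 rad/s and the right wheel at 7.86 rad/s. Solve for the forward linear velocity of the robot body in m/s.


v = r*(wR + wL)/2 = 0.106*(7.86 + 3.67)/2 = 0.6111

0.6111 m/s


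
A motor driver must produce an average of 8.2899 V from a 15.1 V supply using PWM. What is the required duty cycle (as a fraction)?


D = V_avg/V_supply = 8.2899/15.1 = 0.5490

0.5490


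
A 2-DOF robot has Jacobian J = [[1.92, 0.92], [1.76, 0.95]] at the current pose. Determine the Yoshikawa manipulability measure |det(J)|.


det(J) = 1.92*0.95 - (0.92)*(1.76) = 0.2048
|det(J)| = 0.2048

0.2048


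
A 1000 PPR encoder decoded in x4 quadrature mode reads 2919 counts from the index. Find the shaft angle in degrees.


angle = counts * 360 / (PPR*4) = 2919 * 360 / 4000 = 262.7100

262.7100 degrees


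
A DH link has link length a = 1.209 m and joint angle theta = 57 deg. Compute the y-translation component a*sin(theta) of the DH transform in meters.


a*sin(theta) = 1.209*sin(57 deg) = 1.0140

1.0140 m


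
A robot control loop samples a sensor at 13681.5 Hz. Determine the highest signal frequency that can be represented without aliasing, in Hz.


f_max = f_s/2 = 13681.5/2 = 6840.7500

6840.7500 Hz


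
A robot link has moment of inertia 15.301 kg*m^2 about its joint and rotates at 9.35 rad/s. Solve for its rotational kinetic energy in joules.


KE = (1/2)*I*omega^2 = 0.5*15.301*9.35^2 = 668.8258

668.8258 J


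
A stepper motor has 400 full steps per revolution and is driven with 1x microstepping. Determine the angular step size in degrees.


step = 360/(400*1) = 360/400 = 0.9000

0.9000 degrees


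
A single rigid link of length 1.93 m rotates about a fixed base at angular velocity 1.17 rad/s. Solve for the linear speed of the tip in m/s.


v = L*omega = 1.93 * 1.17 = 2.2581

2.2581 m/s


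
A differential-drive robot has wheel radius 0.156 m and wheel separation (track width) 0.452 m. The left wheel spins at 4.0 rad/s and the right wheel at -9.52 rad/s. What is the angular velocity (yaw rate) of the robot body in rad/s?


omega = r*(wR - wL)/L = 0.156*(-9.52 - (4.0))/0.452 = -4.6662

-4.6662 rad/s


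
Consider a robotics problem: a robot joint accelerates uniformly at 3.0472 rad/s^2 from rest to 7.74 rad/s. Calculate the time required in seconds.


t = delta_omega / alpha = 7.74 / 3.0472 = 2.5400

2.5400 s


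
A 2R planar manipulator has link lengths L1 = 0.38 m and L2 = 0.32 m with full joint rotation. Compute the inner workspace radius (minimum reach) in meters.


r_min = |L1 - L2| = |0.38 - 0.32| = 0.0600

0.0600 m


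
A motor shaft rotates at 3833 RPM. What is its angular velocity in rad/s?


omega = 3833 * 2*pi/60 = 401.3908

401.3908 rad/s


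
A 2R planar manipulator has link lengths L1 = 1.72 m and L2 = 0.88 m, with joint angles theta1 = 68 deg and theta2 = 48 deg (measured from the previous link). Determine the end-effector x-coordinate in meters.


x = L1*cos(th1) + L2*cos(th1+th2) = 1.72*cos(68 deg) + 0.88*cos(116 deg) = 0.2586

0.2586 m


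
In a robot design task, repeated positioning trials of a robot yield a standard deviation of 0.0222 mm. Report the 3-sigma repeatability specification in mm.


repeatability = 3*sigma = 3*0.0222 = 0.0666

0.0666 mm


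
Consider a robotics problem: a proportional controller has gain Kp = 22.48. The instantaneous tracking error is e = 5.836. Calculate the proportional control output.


u_P = Kp * e = 22.48 * 5.836 = 131.1933

131.1933


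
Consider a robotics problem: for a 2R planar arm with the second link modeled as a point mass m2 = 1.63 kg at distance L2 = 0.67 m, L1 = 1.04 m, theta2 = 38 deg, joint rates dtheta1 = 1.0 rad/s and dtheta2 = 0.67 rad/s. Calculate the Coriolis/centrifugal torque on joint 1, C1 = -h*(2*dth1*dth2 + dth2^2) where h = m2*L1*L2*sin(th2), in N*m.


h = m2*L1*L2*sin(th2) = 1.63*1.04*0.67*sin(38 deg) = 0.699258
C1 = -h*(2*1.0*0.67 + 0.67^2) = -0.699258*1.7889 = -1.2509

-1.2509 N*m


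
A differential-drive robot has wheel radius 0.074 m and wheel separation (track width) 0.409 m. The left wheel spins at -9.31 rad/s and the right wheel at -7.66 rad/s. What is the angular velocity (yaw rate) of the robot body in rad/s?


omega = r*(wR - wL)/L = 0.074*(-7.66 - (-9.31))/0.409 = 0.2985

0.2985 rad/s


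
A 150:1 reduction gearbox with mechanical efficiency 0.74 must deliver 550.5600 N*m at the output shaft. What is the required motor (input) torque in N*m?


tau_in = tau_out / (N * eta) = 550.5600 / (150 * 0.74) = 4.9600

4.9600 N*m


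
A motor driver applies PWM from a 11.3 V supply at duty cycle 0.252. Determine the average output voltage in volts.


V_avg = V_supply * D = 11.3*0.252 = 2.8476

2.8476 V


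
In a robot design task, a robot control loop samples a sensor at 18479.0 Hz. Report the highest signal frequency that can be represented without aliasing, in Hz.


f_max = f_s/2 = 18479.0/2 = 9239.5000

9239.5000 Hz


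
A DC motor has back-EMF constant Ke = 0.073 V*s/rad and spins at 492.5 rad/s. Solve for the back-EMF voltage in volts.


V_emf = Ke * omega = 0.073*492.5 = 35.9525

35.9525 V


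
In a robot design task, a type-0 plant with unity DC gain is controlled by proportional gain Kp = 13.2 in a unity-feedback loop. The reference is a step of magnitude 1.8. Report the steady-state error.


e_ss = R/(1 + Kp) = 1.8/(1 + 13.2) = 1.8/14.2000 = 0.1268

0.1268


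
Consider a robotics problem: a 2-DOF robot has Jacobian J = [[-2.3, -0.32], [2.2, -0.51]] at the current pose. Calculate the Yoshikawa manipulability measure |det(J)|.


det(J) = -2.3*-0.51 - (-0.32)*(2.2) = 1.8770
|det(J)| = 1.8770

1.8770


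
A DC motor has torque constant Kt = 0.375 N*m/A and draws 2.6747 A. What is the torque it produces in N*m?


tau = Kt * I = 0.375*2.6747 = 1.0030

1.0030 N*m


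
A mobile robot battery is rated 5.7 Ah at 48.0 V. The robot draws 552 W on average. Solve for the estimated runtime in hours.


E = 5.7*48.0 = 273.6000 Wh
t = E/P = 273.6000/552 = 0.4957

0.4957 hours


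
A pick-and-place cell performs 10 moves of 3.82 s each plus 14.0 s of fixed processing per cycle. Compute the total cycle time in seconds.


T = 10*3.82 + 14.0 = 52.2000

52.2000 s


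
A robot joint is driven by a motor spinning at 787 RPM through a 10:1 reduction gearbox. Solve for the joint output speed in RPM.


omega_joint = omega_motor / N = 787 / 10 = 78.7000

78.7000 RPM


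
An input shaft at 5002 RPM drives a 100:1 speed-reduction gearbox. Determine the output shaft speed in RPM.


omega_out = omega_in / N = 5002 / 100 = 50.0200

50.0200 RPM


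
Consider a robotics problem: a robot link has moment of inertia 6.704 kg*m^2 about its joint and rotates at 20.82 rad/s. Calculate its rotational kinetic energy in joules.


KE = (1/2)*I*omega^2 = 0.5*6.704*20.82^2 = 1452.9995

1452.9995 J


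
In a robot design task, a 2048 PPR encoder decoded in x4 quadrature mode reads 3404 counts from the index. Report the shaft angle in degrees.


angle = counts * 360 / (PPR*4) = 3404 * 360 / 8192 = 149.5898

149.5898 degrees


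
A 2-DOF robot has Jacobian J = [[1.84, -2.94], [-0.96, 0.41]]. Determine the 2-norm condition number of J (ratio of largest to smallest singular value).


JJ^T eigenvalues: trace(JJ^T) = 13.1189, det(JJ^T) = det(J)^2 = 4.27662400
s_max^2 = (13.1189 + sqrt(154.99904121))/2 = 12.78438055
s_min^2 = (13.1189 - sqrt(154.99904121))/2 = 0.33451945
kappa = s_max/s_min = sqrt(12.78438055/0.33451945) = 6.1820

6.1820


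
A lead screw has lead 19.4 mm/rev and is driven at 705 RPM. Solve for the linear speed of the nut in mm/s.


v = lead * (RPM/60) = 19.4*705/60 = 227.9500

227.9500 mm/s


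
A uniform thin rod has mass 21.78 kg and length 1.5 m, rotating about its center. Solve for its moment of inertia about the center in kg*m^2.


I = (1/12)*m*L^2 = (1/12)*21.78*1.5^2 = 4.0838

4.0838 kg*m^2


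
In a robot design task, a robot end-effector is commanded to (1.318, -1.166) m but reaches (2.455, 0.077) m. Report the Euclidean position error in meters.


dx = 2.455 - (1.318) = 1.1370, dy = 0.077 - (-1.166) = 1.2430
err = sqrt(1.292769 + 1.545049) = 1.6846

1.6846 m


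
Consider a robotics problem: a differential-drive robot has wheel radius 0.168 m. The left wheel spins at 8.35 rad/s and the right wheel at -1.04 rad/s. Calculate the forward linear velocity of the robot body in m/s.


v = r*(wR + wL)/2 = 0.168*(-1.04 + 8.35)/2 = 0.6140

0.6140 m/s


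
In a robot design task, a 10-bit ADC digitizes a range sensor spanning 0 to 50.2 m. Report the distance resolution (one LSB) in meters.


res = range / 2^n = 50.2/2^10 = 50.2/1024 = 0.0490

0.0490 m


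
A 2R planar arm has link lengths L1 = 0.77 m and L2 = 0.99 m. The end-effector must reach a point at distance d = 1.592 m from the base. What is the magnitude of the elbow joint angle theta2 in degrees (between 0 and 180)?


cos(th2) = (d^2 - L1^2 - L2^2)/(2*L1*L2) = (1.592^2 - 0.77^2 - 0.99^2)/(2*0.77*0.99) = 0.63063361
th2 = acos(0.63063361) = 50.9031 deg

50.9031 degrees


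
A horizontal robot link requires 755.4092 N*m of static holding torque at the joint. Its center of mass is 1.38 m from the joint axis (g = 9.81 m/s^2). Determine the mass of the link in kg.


m = tau / (g*L) = 755.4092 / (9.81 * 1.38) = 55.8000

55.8000 kg


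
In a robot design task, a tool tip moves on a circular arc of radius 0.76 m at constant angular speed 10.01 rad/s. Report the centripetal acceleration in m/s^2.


a_c = omega^2 * r = 10.01^2 * 0.76 = 76.1521

76.1521 m/s^2


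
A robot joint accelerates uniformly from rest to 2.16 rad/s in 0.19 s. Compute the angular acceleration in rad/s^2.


alpha = delta_omega / t = 2.16 / 0.19 = 11.3684

11.3684 rad/s^2


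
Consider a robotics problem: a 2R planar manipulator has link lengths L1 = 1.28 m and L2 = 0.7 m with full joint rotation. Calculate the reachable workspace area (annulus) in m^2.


r_max = L1 + L2 = 1.9800, r_min = |L1 - L2| = 0.5800
A = pi*(r_max^2 - r_min^2) = pi*(3.9204 - 0.3364) = 11.2595

11.2595 m^2


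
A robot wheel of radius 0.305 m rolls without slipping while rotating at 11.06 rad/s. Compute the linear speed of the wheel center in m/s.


v = omega * r = 11.06 * 0.305 = 3.3733

3.3733 m/s


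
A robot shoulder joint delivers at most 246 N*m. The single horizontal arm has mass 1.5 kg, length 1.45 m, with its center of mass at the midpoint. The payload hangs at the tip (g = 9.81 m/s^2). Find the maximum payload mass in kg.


tau_arm = m_arm*g*(L/2) = 1.5*9.81*1.45/2 = 10.6684 N*m
tau_payload = tau_max - tau_arm = 246 - 10.6684 = 235.3316
m_payload = tau_payload / (g*L) = 235.3316 / (9.81*1.45) = 16.5441

16.5441 kg


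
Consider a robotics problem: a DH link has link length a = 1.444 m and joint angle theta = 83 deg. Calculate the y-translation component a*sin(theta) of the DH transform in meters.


a*sin(theta) = 1.444*sin(83 deg) = 1.4332

1.4332 m


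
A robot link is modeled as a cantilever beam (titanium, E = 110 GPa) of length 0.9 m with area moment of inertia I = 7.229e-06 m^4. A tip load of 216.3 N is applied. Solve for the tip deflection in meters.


delta = F*L^3/(3*E*I) = 216.3*0.9^3/(3*1.100e+11*7.229e-06)
      = 157.6827/2385570 = 6.6099e-05

6.6099e-05 m


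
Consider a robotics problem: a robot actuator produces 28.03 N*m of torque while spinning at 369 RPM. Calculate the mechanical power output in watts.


omega = 369 * 2*pi/60 = 38.641590 rad/s
P = tau * omega = 28.03 * 38.641590 = 1083.1238

1083.1238 W


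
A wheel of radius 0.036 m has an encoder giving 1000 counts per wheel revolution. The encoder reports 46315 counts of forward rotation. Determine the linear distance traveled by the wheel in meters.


revs = 46315/1000 = 46.315000
d = revs * 2*pi*r = 46.315000 * 2*pi*0.036 = 10.4762

10.4762 m


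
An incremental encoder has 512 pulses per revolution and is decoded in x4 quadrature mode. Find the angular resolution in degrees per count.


resolution = 360 / (PPR * 4) = 360 / 2048 = 0.1758

0.1758 degrees


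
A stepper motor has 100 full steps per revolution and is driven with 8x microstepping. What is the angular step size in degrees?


step = 360/(100*8) = 360/800 = 0.4500

0.4500 degrees


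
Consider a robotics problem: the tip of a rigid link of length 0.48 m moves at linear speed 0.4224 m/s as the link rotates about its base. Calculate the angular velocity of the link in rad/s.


omega = v / L = 0.4224 / 0.48 = 0.8800

0.8800 rad/s


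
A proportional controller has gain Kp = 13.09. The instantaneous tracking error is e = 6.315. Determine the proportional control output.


u_P = Kp * e = 13.09 * 6.315 = 82.6634

82.6634


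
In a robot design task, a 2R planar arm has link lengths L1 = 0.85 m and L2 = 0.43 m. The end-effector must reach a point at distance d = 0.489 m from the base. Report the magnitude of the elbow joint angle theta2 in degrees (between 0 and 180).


cos(th2) = (d^2 - L1^2 - L2^2)/(2*L1*L2) = (0.489^2 - 0.85^2 - 0.43^2)/(2*0.85*0.43) = -0.91419836
th2 = acos(-0.91419836) = 156.0921 deg

156.0921 degrees


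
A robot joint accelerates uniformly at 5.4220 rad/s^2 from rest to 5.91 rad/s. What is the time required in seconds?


t = delta_omega / alpha = 5.91 / 5.4220 = 1.0900

1.0900 s


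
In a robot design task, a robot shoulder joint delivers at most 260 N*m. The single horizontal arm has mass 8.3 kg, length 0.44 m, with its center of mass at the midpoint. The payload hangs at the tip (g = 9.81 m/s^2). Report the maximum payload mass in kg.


tau_arm = m_arm*g*(L/2) = 8.3*9.81*0.44/2 = 17.9131 N*m
tau_payload = tau_max - tau_arm = 260 - 17.9131 = 242.0869
m_payload = tau_payload / (g*L) = 242.0869 / (9.81*0.44) = 56.0854

56.0854 kg


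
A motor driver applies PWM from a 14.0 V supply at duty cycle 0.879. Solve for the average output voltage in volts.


V_avg = V_supply * D = 14.0*0.879 = 12.3060

12.3060 V


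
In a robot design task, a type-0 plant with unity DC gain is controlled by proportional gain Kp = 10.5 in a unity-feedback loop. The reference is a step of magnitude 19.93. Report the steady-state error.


e_ss = R/(1 + Kp) = 19.93/(1 + 10.5) = 19.93/11.5000 = 1.7330

1.7330


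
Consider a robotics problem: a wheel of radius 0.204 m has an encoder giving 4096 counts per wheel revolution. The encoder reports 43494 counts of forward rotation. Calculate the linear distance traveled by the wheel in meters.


revs = 43494/4096 = 10.618652
d = revs * 2*pi*r = 10.618652 * 2*pi*0.204 = 13.6107

13.6107 m


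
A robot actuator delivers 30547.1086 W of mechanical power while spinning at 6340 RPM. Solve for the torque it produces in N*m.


omega = 6340 * 2*pi/60 = 663.923247 rad/s
tau = P / omega = 30547.1086 / 663.923247 = 46.0100

46.0100 N*m


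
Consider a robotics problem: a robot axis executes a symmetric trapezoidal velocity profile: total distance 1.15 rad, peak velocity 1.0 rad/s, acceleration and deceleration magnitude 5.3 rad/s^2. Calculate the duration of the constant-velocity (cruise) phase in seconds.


t_acc = v/a = 0.188679 s, d_acc = v^2/(2a) = 0.094340 rad each
d_cruise = 1.15 - 2*0.094340 = 0.961320 rad
t_cruise = d_cruise/v = 0.961320/1.0 = 0.9613

0.9613 s


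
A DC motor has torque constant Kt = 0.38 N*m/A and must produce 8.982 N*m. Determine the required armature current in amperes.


I = tau / Kt = 8.982/0.38 = 23.6368

23.6368 A


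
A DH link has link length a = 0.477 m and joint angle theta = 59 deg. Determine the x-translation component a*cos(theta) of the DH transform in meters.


a*cos(theta) = 0.477*cos(59 deg) = 0.2457

0.2457 m


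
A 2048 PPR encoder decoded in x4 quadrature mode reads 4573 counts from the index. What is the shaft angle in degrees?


angle = counts * 360 / (PPR*4) = 4573 * 360 / 8192 = 200.9619

200.9619 degrees


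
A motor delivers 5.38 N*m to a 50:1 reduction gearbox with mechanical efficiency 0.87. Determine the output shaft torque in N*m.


tau_out = tau_in * N * eta = 5.38 * 50 * 0.87 = 234.0300

234.0300 N*m


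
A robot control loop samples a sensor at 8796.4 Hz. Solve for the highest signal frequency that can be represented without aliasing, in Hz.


f_max = f_s/2 = 8796.4/2 = 4398.2000

4398.2000 Hz


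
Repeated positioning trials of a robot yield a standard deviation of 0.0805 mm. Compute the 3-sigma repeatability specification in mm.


repeatability = 3*sigma = 3*0.0805 = 0.2415

0.2415 mm


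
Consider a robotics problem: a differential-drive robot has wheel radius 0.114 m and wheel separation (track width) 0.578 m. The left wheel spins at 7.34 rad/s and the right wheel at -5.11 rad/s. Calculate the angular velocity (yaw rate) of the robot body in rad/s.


omega = r*(wR - wL)/L = 0.114*(-5.11 - (7.34))/0.578 = -2.4555

-2.4555 rad/s


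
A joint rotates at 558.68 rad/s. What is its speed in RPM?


RPM = 558.68 * 60/(2*pi) = 5335.0010

5335.0010 RPM


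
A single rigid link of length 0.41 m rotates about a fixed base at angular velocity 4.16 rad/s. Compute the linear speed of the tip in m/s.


v = L*omega = 0.41 * 4.16 = 1.7056

1.7056 m/s


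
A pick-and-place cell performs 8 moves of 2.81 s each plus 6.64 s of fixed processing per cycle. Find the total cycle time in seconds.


T = 8*2.81 + 6.64 = 29.1200

29.1200 s


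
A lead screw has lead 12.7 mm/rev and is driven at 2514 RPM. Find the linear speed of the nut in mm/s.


v = lead * (RPM/60) = 12.7*2514/60 = 532.1300

532.1300 mm/s


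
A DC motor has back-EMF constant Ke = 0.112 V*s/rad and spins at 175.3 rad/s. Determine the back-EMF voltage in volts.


V_emf = Ke * omega = 0.112*175.3 = 19.6336

19.6336 V


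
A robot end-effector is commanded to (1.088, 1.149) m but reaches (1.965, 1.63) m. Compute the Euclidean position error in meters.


dx = 1.965 - (1.088) = 0.8770, dy = 1.63 - (1.149) = 0.4810
err = sqrt(0.769129 + 0.231361) = 1.0002

1.0002 m


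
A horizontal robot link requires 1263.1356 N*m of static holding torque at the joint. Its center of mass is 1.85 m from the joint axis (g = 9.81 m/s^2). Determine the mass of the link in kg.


m = tau / (g*L) = 1263.1356 / (9.81 * 1.85) = 69.6000

69.6000 kg


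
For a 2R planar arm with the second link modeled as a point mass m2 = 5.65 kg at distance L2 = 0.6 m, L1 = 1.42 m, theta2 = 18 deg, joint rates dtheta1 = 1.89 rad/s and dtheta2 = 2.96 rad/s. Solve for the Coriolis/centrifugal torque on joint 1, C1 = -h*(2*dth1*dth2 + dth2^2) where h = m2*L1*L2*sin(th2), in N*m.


h = m2*L1*L2*sin(th2) = 5.65*1.42*0.6*sin(18 deg) = 1.487546
C1 = -h*(2*1.89*2.96 + 2.96^2) = -1.487546*19.9504 = -29.6771

-29.6771 N*m
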